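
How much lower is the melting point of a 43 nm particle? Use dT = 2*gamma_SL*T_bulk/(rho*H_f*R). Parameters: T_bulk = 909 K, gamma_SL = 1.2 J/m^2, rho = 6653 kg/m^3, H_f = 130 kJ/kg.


Radius R = 43/2 = 21.5 nm = 2.15e-08 m
Convert H_f = 130 kJ/kg = 130000 J/kg
dT = 2 * gamma_SL * T_bulk / (rho * H_f * R)
dT = 2 * 1.2 * 909 / (6653 * 130000 * 2.15e-08)
dT = 117.3 K

117.3


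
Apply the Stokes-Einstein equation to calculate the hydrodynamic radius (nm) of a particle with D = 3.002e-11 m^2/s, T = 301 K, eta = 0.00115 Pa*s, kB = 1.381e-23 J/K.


Stokes-Einstein: R = kB*T / (6*pi*eta*D)
R = 1.381e-23 * 301 / (6 * pi * 0.00115 * 3.002e-11)
R = 6.38779e-09 m = 6.39 nm

6.39


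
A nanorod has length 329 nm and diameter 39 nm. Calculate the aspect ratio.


Aspect ratio AR = length / diameter
AR = 329 / 39
AR = 8.44

8.44


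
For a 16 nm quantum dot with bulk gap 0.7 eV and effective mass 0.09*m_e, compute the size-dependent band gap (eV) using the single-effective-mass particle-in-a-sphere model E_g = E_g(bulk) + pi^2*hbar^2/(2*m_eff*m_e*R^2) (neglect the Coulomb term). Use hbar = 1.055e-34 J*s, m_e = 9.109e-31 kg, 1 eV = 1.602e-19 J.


Radius R = 16/2 nm = 8e-09 m
Confinement energy dE = pi^2 * hbar^2 / (2 * m_eff * m_e * R^2)
dE = pi^2 * (1.055e-34)^2 / (2 * 0.09 * 9.109e-31 * (8e-09)^2) J, divided by 1.602e-19 J/eV
dE = 0.0653 eV
Total band gap = E_g(bulk) + dE = 0.7 + 0.0653 = 0.7653 eV

0.7653


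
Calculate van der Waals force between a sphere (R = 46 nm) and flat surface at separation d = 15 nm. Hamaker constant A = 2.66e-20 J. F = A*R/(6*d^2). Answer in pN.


Convert to SI: R = 46 nm = 4.6e-08 m, d = 15 nm = 1.5e-08 m
F = A * R / (6 * d^2)
F = 2.66e-20 * 4.6e-08 / (6 * (1.5e-08)^2)
F = 9.0637e-13 N = 0.906 pN

0.906


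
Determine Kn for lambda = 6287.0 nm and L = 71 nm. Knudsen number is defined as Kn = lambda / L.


Knudsen number Kn = lambda / L
Kn = 6287.0 / 71
Kn = 88.5493

88.5493


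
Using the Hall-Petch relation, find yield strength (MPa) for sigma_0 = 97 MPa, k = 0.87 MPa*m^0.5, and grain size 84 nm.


d = 84 nm = 8.4e-08 m
sqrt(d) = 0.0002898275
Hall-Petch contribution = k / sqrt(d) = 0.87 / 0.0002898275 = 3001.8 MPa
sigma = sigma_0 + k/sqrt(d) = 97 + 3001.8 = 3098.8 MPa

3098.8


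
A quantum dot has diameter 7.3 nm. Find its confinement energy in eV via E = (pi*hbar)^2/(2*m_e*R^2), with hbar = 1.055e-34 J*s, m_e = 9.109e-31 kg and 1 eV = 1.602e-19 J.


Radius R = 7.3/2 = 3.65 nm = 3.65e-09 m
E = (pi * 1.055e-34)^2 / (2 * 9.109e-31 * (3.65e-09)^2)
E(J) = 4.52604e-21
E = E(J) / 1.602e-19 = 0.0283 eV

0.0283


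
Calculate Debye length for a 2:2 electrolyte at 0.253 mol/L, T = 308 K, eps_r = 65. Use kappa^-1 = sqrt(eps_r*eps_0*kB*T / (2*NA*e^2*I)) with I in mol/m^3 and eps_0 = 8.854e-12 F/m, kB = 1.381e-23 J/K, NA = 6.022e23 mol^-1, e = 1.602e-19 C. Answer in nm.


Ionic strength I = 0.253 * 2^2 * 1000 = 1012 mol/m^3
kappa^-1 = sqrt(65 * 8.854e-12 * 1.381e-23 * 308 / (2 * 6.022e23 * (1.602e-19)^2 * 1012))
kappa^-1 = 0.28 nm

0.28


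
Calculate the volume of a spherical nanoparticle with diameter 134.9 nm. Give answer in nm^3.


Radius r = 134.9/2 = 67.45 nm
Volume V = (4/3) * pi * r^3
V = (4/3) * pi * (67.45)^3
V = 1285388.68 nm^3

1285388.68


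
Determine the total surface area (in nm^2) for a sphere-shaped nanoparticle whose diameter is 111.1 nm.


Radius r = 111.1/2 = 55.55 nm
Surface area SA = 4 * pi * r^2
SA = 4 * pi * (55.55)^2
SA = 38777.34 nm^2

38777.34


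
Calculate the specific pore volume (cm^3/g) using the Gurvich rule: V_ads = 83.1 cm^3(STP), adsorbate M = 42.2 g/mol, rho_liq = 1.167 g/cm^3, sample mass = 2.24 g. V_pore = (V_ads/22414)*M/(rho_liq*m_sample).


Moles adsorbed n = V_ads / 22414 = 83.1 / 22414 = 3.707504e-03 mol
Liquid volume V_liq = n * M / rho_liq = 3.707504e-03 * 42.2 / 1.167 = 0.13407 cm^3
Specific pore volume V_pore = V_liq / m_sample = 0.13407 / 2.24
V_pore = 0.0599 cm^3/g

0.0599


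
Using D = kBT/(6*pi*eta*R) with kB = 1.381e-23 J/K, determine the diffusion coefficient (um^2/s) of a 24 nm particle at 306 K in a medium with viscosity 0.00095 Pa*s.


Radius R = 24/2 = 12 nm = 1.2e-08 m
D = kB*T / (6*pi*eta*R)
D = 1.381e-23 * 306 / (6 * pi * 0.00095 * 1.2e-08)
D = 1.96657e-11 m^2/s = 19.666 um^2/s

19.666


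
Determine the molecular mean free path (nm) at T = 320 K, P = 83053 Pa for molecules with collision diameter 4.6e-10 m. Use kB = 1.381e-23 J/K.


Mean free path: lambda = kB*T / (sqrt(2) * pi * d^2 * P)
lambda = 1.381e-23 * 320 / (sqrt(2) * pi * (4.6e-10)^2 * 83053)
lambda = 5.65989e-08 m
lambda = 56.6 nm

56.6


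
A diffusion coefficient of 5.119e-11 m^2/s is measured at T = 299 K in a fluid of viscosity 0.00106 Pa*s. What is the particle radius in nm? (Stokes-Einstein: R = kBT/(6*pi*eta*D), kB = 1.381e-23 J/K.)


Stokes-Einstein: R = kB*T / (6*pi*eta*D)
R = 1.381e-23 * 299 / (6 * pi * 0.00106 * 5.119e-11)
R = 4.03713e-09 m = 4.04 nm

4.04


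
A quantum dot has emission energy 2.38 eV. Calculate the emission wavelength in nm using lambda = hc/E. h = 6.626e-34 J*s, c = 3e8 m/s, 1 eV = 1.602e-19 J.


Convert energy: E = 2.38 eV = 2.38 * 1.602e-19 = 3.81276e-19 J
lambda = h*c / E = 6.626e-34 * 3e8 / 3.81276e-19
lambda = 5.21355e-07 m = 521.4 nm

521.4


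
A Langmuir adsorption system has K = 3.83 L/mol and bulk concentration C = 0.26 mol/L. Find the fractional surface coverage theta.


Langmuir isotherm: theta = K*C / (1 + K*C)
K*C = 3.83 * 0.26 = 0.9958
theta = 0.9958 / (1 + 0.9958) = 0.9958 / 1.9958
theta = 0.4989

0.4989


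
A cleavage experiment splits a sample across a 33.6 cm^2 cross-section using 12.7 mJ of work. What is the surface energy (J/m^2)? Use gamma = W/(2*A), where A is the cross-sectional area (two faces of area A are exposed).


Convert: A = 33.6 cm^2 = 0.00336 m^2, W = 12.7 mJ = 0.0127 J
Cleaving exposes two faces of area A, so total new surface = 2*A and gamma = W / (2*A)
gamma = 0.0127 / (2 * 0.00336)
gamma = 1.89 J/m^2

1.89


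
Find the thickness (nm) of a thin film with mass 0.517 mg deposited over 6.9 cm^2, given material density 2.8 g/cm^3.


Convert: m = 0.517 mg = 5.1700e-07 kg, A = 6.9 cm^2 = 6.9000e-04 m^2, rho = 2.8 g/cm^3 = 2800 kg/m^3
t = m / (A * rho)
t = 5.1700e-07 / (6.9000e-04 * 2800)
t = 2.6760e-07 m = 267.6 nm

267.6


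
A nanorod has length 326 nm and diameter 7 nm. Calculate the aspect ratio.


Aspect ratio AR = length / diameter
AR = 326 / 7
AR = 46.57

46.57


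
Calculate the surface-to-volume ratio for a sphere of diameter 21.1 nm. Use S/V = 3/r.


Radius r = 21.1/2 = 10.55 nm
S/V = 3 / r = 3 / 10.55
S/V = 0.2844 nm^-1

0.2844


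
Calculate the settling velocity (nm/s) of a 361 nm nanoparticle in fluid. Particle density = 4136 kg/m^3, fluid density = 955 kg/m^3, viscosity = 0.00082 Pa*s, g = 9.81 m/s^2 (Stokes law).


Radius R = 361/2 nm = 1.805e-07 m
Density difference = 4136 - 955 = 3181 kg/m^3
v = 2 * R^2 * (rho_p - rho_f) * g / (9 * eta)
v = 2 * (1.805e-07)^2 * 3181 * 9.81 / (9 * 0.00082)
v = 2.75525e-07 m/s = 275.5248 nm/s

275.5248


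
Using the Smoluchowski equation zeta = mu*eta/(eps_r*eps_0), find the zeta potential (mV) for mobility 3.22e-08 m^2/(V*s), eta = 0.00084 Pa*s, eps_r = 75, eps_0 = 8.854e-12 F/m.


Smoluchowski equation: zeta = mu * eta / (eps_r * eps_0)
zeta = 3.22e-08 * 0.00084 / (75 * 8.854e-12)
zeta = 0.040732 V = 40.73 mV

40.73


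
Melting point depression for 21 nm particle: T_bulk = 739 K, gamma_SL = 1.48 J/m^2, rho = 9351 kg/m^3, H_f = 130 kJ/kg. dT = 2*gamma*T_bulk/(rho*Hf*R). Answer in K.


Radius R = 21/2 = 10.5 nm = 1.05e-08 m
Convert H_f = 130 kJ/kg = 130000 J/kg
dT = 2 * gamma_SL * T_bulk / (rho * H_f * R)
dT = 2 * 1.48 * 739 / (9351 * 130000 * 1.05e-08)
dT = 171.4 K

171.4


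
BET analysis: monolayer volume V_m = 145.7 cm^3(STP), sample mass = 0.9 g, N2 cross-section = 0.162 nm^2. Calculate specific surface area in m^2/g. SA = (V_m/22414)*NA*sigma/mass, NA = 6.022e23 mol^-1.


Number of moles in monolayer = V_m / 22414 = 145.7 / 22414 = 0.0065004
Number of molecules = moles * NA = 0.0065004 * 6.022e23
SA = molecules * sigma / mass
SA = (145.7 / 22414) * 6.022e23 * 0.162e-18 / 0.9
SA = 704.6 m^2/g

704.6


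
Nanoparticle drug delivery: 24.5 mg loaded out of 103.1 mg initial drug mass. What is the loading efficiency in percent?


Drug loading efficiency = (drug loaded / drug initial) * 100
DLE = 24.5 / 103.1 * 100
DLE = 0.2376 * 100
DLE = 23.76%

23.76


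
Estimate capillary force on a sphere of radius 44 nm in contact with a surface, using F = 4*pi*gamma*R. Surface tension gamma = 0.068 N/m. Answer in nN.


Convert radius: R = 44 nm = 4.4e-08 m
F = 4 * pi * gamma * R
F = 4 * pi * 0.068 * 4.4e-08
F = 3.75986e-08 N = 37.5986 nN

37.5986


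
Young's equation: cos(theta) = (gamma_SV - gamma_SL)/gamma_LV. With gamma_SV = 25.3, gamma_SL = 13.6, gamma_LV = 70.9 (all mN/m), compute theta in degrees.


cos(theta) = (gamma_SV - gamma_SL) / gamma_LV
cos(theta) = (25.3 - 13.6) / 70.9
cos(theta) = 0.165021
theta = arccos(0.165021) = 80.5 degrees

80.5


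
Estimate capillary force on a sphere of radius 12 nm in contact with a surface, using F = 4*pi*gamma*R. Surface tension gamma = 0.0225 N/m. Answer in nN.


Convert radius: R = 12 nm = 1.2e-08 m
F = 4 * pi * gamma * R
F = 4 * pi * 0.0225 * 1.2e-08
F = 3.39292e-09 N = 3.3929 nN

3.3929


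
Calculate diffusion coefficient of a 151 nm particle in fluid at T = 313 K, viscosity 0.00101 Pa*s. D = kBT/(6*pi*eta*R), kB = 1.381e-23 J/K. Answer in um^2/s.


Radius R = 151/2 = 75.5 nm = 7.55e-08 m
D = kB*T / (6*pi*eta*R)
D = 1.381e-23 * 313 / (6 * pi * 0.00101 * 7.55e-08)
D = 3.00724e-12 m^2/s = 3.007 um^2/s

3.007


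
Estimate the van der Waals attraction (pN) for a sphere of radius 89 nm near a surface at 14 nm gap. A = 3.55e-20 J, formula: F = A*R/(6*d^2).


Convert to SI: R = 89 nm = 8.9e-08 m, d = 14 nm = 1.4e-08 m
F = A * R / (6 * d^2)
F = 3.55e-20 * 8.9e-08 / (6 * (1.4e-08)^2)
F = 2.68665e-12 N = 2.687 pN

2.687


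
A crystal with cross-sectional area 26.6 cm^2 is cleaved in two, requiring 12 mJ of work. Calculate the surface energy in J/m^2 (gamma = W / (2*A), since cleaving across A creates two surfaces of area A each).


Convert: A = 26.6 cm^2 = 0.00266 m^2, W = 12 mJ = 0.012 J
Cleaving exposes two faces of area A, so total new surface = 2*A and gamma = W / (2*A)
gamma = 0.012 / (2 * 0.00266)
gamma = 2.256 J/m^2

2.256


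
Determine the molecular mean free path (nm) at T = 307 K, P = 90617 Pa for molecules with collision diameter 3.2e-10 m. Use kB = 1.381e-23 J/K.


Mean free path: lambda = kB*T / (sqrt(2) * pi * d^2 * P)
lambda = 1.381e-23 * 307 / (sqrt(2) * pi * (3.2e-10)^2 * 90617)
lambda = 1.02839e-07 m
lambda = 102.84 nm

102.84


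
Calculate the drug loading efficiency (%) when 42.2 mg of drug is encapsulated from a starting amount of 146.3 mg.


Drug loading efficiency = (drug loaded / drug initial) * 100
DLE = 42.2 / 146.3 * 100
DLE = 0.2884 * 100
DLE = 28.84%

28.84


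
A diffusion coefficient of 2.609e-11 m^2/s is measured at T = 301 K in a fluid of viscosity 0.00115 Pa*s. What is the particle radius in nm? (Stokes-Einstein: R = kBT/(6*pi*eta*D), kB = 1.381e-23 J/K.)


Stokes-Einstein: R = kB*T / (6*pi*eta*D)
R = 1.381e-23 * 301 / (6 * pi * 0.00115 * 2.609e-11)
R = 7.35e-09 m = 7.35 nm

7.35


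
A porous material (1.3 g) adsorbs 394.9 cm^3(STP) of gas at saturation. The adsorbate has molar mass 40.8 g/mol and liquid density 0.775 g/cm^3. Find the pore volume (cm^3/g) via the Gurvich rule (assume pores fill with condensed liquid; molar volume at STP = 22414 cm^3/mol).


Moles adsorbed n = V_ads / 22414 = 394.9 / 22414 = 1.761845e-02 mol
Liquid volume V_liq = n * M / rho_liq = 1.761845e-02 * 40.8 / 0.775 = 0.92753 cm^3
Specific pore volume V_pore = V_liq / m_sample = 0.92753 / 1.3
V_pore = 0.7135 cm^3/g

0.7135


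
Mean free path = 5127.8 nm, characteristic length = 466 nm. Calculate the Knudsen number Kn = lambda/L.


Knudsen number Kn = lambda / L
Kn = 5127.8 / 466
Kn = 11.0039

11.0039


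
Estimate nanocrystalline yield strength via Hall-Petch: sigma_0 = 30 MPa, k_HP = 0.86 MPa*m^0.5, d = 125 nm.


d = 125 nm = 1.25e-07 m
sqrt(d) = 0.0003535534
Hall-Petch contribution = k / sqrt(d) = 0.86 / 0.0003535534 = 2432.4 MPa
sigma = sigma_0 + k/sqrt(d) = 30 + 2432.4 = 2462.4 MPa

2462.4


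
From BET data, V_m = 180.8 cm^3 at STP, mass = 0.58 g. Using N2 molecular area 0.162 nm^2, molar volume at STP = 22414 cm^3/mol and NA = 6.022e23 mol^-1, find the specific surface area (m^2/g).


Number of moles in monolayer = V_m / 22414 = 180.8 / 22414 = 0.00806639
Number of molecules = moles * NA = 0.00806639 * 6.022e23
SA = molecules * sigma / mass
SA = (180.8 / 22414) * 6.022e23 * 0.162e-18 / 0.58
SA = 1356.8 m^2/g

1356.8


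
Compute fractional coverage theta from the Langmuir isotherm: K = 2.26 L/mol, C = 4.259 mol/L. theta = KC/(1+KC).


Langmuir isotherm: theta = K*C / (1 + K*C)
K*C = 2.26 * 4.259 = 9.62534
theta = 9.62534 / (1 + 9.62534) = 9.62534 / 10.62534
theta = 0.9059

0.9059


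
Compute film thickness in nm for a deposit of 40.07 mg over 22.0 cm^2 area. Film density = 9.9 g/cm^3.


Convert: m = 40.07 mg = 4.0070e-05 kg, A = 22.0 cm^2 = 2.2000e-03 m^2, rho = 9.9 g/cm^3 = 9900 kg/m^3
t = m / (A * rho)
t = 4.0070e-05 / (2.2000e-03 * 9900)
t = 1.8398e-06 m = 1839.8 nm

1839.8


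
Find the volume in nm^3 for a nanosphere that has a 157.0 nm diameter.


Radius r = 157.0/2 = 78.5 nm
Volume V = (4/3) * pi * r^3
V = (4/3) * pi * (78.5)^3
V = 2026271.24 nm^3

2026271.24


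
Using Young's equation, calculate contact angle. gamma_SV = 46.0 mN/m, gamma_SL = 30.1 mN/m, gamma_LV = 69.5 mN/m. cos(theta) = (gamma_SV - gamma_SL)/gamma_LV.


cos(theta) = (gamma_SV - gamma_SL) / gamma_LV
cos(theta) = (46.0 - 30.1) / 69.5
cos(theta) = 0.228777
theta = arccos(0.228777) = 76.77 degrees

76.77


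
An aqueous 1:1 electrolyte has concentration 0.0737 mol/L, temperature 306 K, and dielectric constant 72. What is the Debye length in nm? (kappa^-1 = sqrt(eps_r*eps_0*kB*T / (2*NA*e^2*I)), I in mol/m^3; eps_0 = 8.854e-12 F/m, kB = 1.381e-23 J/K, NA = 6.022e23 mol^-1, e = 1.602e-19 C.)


Ionic strength I = 0.0737 * 1^2 * 1000 = 73.7 mol/m^3
kappa^-1 = sqrt(72 * 8.854e-12 * 1.381e-23 * 306 / (2 * 6.022e23 * (1.602e-19)^2 * 73.7))
kappa^-1 = 1.087 nm

1.087


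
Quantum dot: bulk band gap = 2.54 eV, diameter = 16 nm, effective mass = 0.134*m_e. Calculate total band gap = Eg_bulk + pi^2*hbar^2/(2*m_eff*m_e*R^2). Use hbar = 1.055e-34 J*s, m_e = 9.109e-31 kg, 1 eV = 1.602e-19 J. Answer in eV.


Radius R = 16/2 nm = 8e-09 m
Confinement energy dE = pi^2 * hbar^2 / (2 * m_eff * m_e * R^2)
dE = pi^2 * (1.055e-34)^2 / (2 * 0.134 * 9.109e-31 * (8e-09)^2) J, divided by 1.602e-19 J/eV
dE = 0.0439 eV
Total band gap = E_g(bulk) + dE = 2.54 + 0.0439 = 2.5839 eV

2.5839


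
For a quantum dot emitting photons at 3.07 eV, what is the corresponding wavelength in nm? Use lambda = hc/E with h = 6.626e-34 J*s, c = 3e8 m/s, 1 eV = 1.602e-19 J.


Convert energy: E = 3.07 eV = 3.07 * 1.602e-19 = 4.91814e-19 J
lambda = h*c / E = 6.626e-34 * 3e8 / 4.91814e-19
lambda = 4.04177e-07 m = 404.2 nm

404.2


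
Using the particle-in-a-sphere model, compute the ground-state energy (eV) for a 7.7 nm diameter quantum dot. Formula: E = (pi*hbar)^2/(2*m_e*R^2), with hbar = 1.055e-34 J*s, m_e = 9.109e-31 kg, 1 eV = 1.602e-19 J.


Radius R = 7.7/2 = 3.85 nm = 3.85e-09 m
E = (pi * 1.055e-34)^2 / (2 * 9.109e-31 * (3.85e-09)^2)
E(J) = 4.06801e-21
E = E(J) / 1.602e-19 = 0.0254 eV

0.0254


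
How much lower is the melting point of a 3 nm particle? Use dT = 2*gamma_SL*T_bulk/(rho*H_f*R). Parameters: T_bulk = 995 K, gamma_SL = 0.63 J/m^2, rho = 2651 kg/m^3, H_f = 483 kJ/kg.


Radius R = 3/2 = 1.5 nm = 1.5e-09 m
Convert H_f = 483 kJ/kg = 483000 J/kg
dT = 2 * gamma_SL * T_bulk / (rho * H_f * R)
dT = 2 * 0.63 * 995 / (2651 * 483000 * 1.5e-09)
dT = 652.7 K

652.7


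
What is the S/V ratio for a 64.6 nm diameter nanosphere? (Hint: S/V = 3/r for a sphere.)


Radius r = 64.6/2 = 32.3 nm
S/V = 3 / r = 3 / 32.3
S/V = 0.0929 nm^-1

0.0929


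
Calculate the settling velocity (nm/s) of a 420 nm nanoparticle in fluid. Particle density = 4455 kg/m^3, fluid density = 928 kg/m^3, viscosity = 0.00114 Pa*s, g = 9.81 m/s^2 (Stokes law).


Radius R = 420/2 nm = 2.1e-07 m
Density difference = 4455 - 928 = 3527 kg/m^3
v = 2 * R^2 * (rho_p - rho_f) * g / (9 * eta)
v = 2 * (2.1e-07)^2 * 3527 * 9.81 / (9 * 0.00114)
v = 2.97437e-07 m/s = 297.4375 nm/s

297.4375


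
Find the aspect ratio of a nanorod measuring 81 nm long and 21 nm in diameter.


Aspect ratio AR = length / diameter
AR = 81 / 21
AR = 3.86

3.86


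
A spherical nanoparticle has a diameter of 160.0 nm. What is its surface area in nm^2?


Radius r = 160.0/2 = 80 nm
Surface area SA = 4 * pi * r^2
SA = 4 * pi * (80)^2
SA = 80424.77 nm^2

80424.77


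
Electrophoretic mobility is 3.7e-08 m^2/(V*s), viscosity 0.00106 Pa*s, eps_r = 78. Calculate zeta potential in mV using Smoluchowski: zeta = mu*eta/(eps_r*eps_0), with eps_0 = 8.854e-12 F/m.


Smoluchowski equation: zeta = mu * eta / (eps_r * eps_0)
zeta = 3.7e-08 * 0.00106 / (78 * 8.854e-12)
zeta = 0.05679 V = 56.79 mV

56.79


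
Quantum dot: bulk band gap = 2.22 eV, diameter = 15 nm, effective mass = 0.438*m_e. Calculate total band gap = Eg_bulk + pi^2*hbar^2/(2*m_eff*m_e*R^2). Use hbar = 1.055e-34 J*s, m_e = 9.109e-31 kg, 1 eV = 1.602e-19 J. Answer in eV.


Radius R = 15/2 nm = 7.5e-09 m
Confinement energy dE = pi^2 * hbar^2 / (2 * m_eff * m_e * R^2)
dE = pi^2 * (1.055e-34)^2 / (2 * 0.438 * 9.109e-31 * (7.5e-09)^2) J, divided by 1.602e-19 J/eV
dE = 0.0153 eV
Total band gap = E_g(bulk) + dE = 2.22 + 0.0153 = 2.2353 eV

2.2353


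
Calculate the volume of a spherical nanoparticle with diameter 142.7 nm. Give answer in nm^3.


Radius r = 142.7/2 = 71.35 nm
Volume V = (4/3) * pi * r^3
V = (4/3) * pi * (71.35)^3
V = 1521495.04 nm^3

1521495.04


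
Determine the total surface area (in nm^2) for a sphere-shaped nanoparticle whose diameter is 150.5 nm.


Radius r = 150.5/2 = 75.25 nm
Surface area SA = 4 * pi * r^2
SA = 4 * pi * (75.25)^2
SA = 71157.86 nm^2

71157.86


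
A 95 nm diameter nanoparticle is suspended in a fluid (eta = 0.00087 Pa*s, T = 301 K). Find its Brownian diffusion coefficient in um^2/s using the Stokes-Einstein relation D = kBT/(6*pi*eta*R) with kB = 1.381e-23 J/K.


Radius R = 95/2 = 47.5 nm = 4.75e-08 m
D = kB*T / (6*pi*eta*R)
D = 1.381e-23 * 301 / (6 * pi * 0.00087 * 4.75e-08)
D = 5.33637e-12 m^2/s = 5.336 um^2/s

5.336


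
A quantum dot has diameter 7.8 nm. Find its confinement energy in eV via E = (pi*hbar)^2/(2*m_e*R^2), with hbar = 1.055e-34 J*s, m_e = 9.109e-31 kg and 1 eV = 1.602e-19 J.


Radius R = 7.8/2 = 3.9 nm = 3.9e-09 m
E = (pi * 1.055e-34)^2 / (2 * 9.109e-31 * (3.9e-09)^2)
E(J) = 3.96438e-21
E = E(J) / 1.602e-19 = 0.0247 eV

0.0247


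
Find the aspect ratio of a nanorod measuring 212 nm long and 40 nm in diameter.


Aspect ratio AR = length / diameter
AR = 212 / 40
AR = 5.3

5.3


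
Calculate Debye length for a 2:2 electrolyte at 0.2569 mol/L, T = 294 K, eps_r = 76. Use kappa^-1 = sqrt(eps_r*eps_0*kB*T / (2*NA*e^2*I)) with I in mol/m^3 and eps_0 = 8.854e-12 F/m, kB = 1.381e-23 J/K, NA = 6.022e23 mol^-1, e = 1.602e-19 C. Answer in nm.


Ionic strength I = 0.2569 * 2^2 * 1000 = 1027.6 mol/m^3
kappa^-1 = sqrt(76 * 8.854e-12 * 1.381e-23 * 294 / (2 * 6.022e23 * (1.602e-19)^2 * 1027.6))
kappa^-1 = 0.293 nm

0.293


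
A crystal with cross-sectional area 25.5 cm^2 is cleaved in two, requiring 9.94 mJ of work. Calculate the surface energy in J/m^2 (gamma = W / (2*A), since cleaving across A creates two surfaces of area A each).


Convert: A = 25.5 cm^2 = 0.00255 m^2, W = 9.94 mJ = 0.00994 J
Cleaving exposes two faces of area A, so total new surface = 2*A and gamma = W / (2*A)
gamma = 0.00994 / (2 * 0.00255)
gamma = 1.949 J/m^2

1.949


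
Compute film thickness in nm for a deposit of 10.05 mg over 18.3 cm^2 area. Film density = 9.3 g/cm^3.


Convert: m = 10.05 mg = 1.0050e-05 kg, A = 18.3 cm^2 = 1.8300e-03 m^2, rho = 9.3 g/cm^3 = 9300 kg/m^3
t = m / (A * rho)
t = 1.0050e-05 / (1.8300e-03 * 9300)
t = 5.9052e-07 m = 590.5 nm

590.5


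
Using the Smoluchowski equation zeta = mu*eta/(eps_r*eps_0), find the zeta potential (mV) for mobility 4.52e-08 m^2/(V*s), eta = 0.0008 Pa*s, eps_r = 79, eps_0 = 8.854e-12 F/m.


Smoluchowski equation: zeta = mu * eta / (eps_r * eps_0)
zeta = 4.52e-08 * 0.0008 / (79 * 8.854e-12)
zeta = 0.051697 V = 51.7 mV

51.7


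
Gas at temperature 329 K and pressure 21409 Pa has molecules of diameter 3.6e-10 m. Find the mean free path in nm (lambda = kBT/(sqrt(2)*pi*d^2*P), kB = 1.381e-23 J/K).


Mean free path: lambda = kB*T / (sqrt(2) * pi * d^2 * P)
lambda = 1.381e-23 * 329 / (sqrt(2) * pi * (3.6e-10)^2 * 21409)
lambda = 3.68573e-07 m
lambda = 368.57 nm

368.57


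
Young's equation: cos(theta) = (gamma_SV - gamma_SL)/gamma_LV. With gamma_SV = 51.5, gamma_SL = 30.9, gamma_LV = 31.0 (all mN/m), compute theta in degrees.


cos(theta) = (gamma_SV - gamma_SL) / gamma_LV
cos(theta) = (51.5 - 30.9) / 31.0
cos(theta) = 0.664516
theta = arccos(0.664516) = 48.35 degrees

48.35


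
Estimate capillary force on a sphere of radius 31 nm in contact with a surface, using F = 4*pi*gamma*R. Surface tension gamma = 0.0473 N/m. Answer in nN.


Convert radius: R = 31 nm = 3.1e-08 m
F = 4 * pi * gamma * R
F = 4 * pi * 0.0473 * 3.1e-08
F = 1.84261e-08 N = 18.4261 nN

18.4261


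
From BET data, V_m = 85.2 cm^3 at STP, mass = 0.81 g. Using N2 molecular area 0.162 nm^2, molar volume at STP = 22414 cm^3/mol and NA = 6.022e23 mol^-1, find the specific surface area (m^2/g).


Number of moles in monolayer = V_m / 22414 = 85.2 / 22414 = 0.0038012
Number of molecules = moles * NA = 0.0038012 * 6.022e23
SA = molecules * sigma / mass
SA = (85.2 / 22414) * 6.022e23 * 0.162e-18 / 0.81
SA = 457.8 m^2/g

457.8


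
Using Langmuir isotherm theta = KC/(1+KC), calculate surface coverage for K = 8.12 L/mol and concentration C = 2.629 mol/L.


Langmuir isotherm: theta = K*C / (1 + K*C)
K*C = 8.12 * 2.629 = 21.34748
theta = 21.34748 / (1 + 21.34748) = 21.34748 / 22.34748
theta = 0.9553

0.9553


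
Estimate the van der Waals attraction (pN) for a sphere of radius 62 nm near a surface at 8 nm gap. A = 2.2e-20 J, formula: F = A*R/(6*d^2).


Convert to SI: R = 62 nm = 6.2e-08 m, d = 8 nm = 8e-09 m
F = A * R / (6 * d^2)
F = 2.2e-20 * 6.2e-08 / (6 * (8e-09)^2)
F = 3.55208e-12 N = 3.552 pN

3.552


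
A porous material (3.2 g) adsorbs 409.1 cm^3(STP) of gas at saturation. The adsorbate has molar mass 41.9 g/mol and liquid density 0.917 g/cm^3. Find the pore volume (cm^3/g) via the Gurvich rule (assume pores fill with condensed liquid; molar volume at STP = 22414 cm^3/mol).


Moles adsorbed n = V_ads / 22414 = 409.1 / 22414 = 1.825199e-02 mol
Liquid volume V_liq = n * M / rho_liq = 1.825199e-02 * 41.9 / 0.917 = 0.83398 cm^3
Specific pore volume V_pore = V_liq / m_sample = 0.83398 / 3.2
V_pore = 0.2606 cm^3/g

0.2606


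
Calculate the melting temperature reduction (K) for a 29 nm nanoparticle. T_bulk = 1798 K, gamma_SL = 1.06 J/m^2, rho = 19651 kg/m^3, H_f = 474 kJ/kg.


Radius R = 29/2 = 14.5 nm = 1.45e-08 m
Convert H_f = 474 kJ/kg = 474000 J/kg
dT = 2 * gamma_SL * T_bulk / (rho * H_f * R)
dT = 2 * 1.06 * 1798 / (19651 * 474000 * 1.45e-08)
dT = 28.2 K

28.2


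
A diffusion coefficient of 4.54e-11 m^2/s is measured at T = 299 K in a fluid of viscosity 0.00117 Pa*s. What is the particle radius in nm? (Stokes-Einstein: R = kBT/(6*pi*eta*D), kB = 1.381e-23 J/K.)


Stokes-Einstein: R = kB*T / (6*pi*eta*D)
R = 1.381e-23 * 299 / (6 * pi * 0.00117 * 4.54e-11)
R = 4.12403e-09 m = 4.12 nm

4.12


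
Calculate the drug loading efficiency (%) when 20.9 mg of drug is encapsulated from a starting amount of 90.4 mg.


Drug loading efficiency = (drug loaded / drug initial) * 100
DLE = 20.9 / 90.4 * 100
DLE = 0.2312 * 100
DLE = 23.12%

23.12


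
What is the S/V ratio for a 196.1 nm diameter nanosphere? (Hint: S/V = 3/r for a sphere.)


Radius r = 196.1/2 = 98.05 nm
S/V = 3 / r = 3 / 98.05
S/V = 0.0306 nm^-1

0.0306


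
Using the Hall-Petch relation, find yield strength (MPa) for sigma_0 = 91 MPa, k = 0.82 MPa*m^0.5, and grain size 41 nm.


d = 41 nm = 4.1e-08 m
sqrt(d) = 0.0002024846
Hall-Petch contribution = k / sqrt(d) = 0.82 / 0.0002024846 = 4049.7 MPa
sigma = sigma_0 + k/sqrt(d) = 91 + 4049.7 = 4140.7 MPa

4140.7


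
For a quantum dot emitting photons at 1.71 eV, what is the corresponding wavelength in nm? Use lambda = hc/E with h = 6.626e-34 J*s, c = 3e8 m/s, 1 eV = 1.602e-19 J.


Convert energy: E = 1.71 eV = 1.71 * 1.602e-19 = 2.73942e-19 J
lambda = h*c / E = 6.626e-34 * 3e8 / 2.73942e-19
lambda = 7.25628e-07 m = 725.6 nm

725.6


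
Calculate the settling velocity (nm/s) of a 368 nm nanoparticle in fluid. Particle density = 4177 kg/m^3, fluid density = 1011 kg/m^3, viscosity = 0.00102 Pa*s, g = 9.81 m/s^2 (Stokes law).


Radius R = 368/2 nm = 1.84e-07 m
Density difference = 4177 - 1011 = 3166 kg/m^3
v = 2 * R^2 * (rho_p - rho_f) * g / (9 * eta)
v = 2 * (1.84e-07)^2 * 3166 * 9.81 / (9 * 0.00102)
v = 2.29088e-07 m/s = 229.0883 nm/s

229.0883


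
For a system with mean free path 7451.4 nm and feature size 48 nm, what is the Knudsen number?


Knudsen number Kn = lambda / L
Kn = 7451.4 / 48
Kn = 155.2375

155.2375


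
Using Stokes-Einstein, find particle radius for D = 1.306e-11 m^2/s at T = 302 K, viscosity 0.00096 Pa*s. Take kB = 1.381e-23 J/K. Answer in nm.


Stokes-Einstein: R = kB*T / (6*pi*eta*D)
R = 1.381e-23 * 302 / (6 * pi * 0.00096 * 1.306e-11)
R = 1.76476e-08 m = 17.65 nm

17.65


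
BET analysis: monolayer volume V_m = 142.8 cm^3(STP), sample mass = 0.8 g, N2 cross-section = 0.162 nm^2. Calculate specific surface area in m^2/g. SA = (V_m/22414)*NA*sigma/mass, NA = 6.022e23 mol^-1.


Number of moles in monolayer = V_m / 22414 = 142.8 / 22414 = 0.00637102
Number of molecules = moles * NA = 0.00637102 * 6.022e23
SA = molecules * sigma / mass
SA = (142.8 / 22414) * 6.022e23 * 0.162e-18 / 0.8
SA = 776.9 m^2/g

776.9


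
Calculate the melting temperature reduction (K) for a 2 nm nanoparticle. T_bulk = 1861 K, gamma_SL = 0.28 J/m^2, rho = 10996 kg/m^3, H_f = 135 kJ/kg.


Radius R = 2/2 = 1 nm = 1e-09 m
Convert H_f = 135 kJ/kg = 135000 J/kg
dT = 2 * gamma_SL * T_bulk / (rho * H_f * R)
dT = 2 * 0.28 * 1861 / (10996 * 135000 * 1e-09)
dT = 702.0 K

702.0


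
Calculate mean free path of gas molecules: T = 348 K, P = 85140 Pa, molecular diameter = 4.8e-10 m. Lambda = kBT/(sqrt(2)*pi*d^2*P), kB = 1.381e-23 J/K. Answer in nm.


Mean free path: lambda = kB*T / (sqrt(2) * pi * d^2 * P)
lambda = 1.381e-23 * 348 / (sqrt(2) * pi * (4.8e-10)^2 * 85140)
lambda = 5.51432e-08 m
lambda = 55.14 nm

55.14


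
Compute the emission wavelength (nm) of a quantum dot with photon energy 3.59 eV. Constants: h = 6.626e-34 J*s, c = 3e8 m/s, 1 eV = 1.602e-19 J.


Convert energy: E = 3.59 eV = 3.59 * 1.602e-19 = 5.75118e-19 J
lambda = h*c / E = 6.626e-34 * 3e8 / 5.75118e-19
lambda = 3.45633e-07 m = 345.6 nm

345.6


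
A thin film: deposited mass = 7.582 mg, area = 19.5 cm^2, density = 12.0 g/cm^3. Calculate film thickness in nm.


Convert: m = 7.582 mg = 7.5820e-06 kg, A = 19.5 cm^2 = 1.9500e-03 m^2, rho = 12.0 g/cm^3 = 12000 kg/m^3
t = m / (A * rho)
t = 7.5820e-06 / (1.9500e-03 * 12000)
t = 3.2402e-07 m = 324.0 nm

324.0


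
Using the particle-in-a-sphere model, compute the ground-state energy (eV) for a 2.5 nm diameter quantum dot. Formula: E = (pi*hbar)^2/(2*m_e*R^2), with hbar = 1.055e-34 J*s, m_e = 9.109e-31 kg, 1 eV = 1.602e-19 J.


Radius R = 2.5/2 = 1.25 nm = 1.25e-09 m
E = (pi * 1.055e-34)^2 / (2 * 9.109e-31 * (1.25e-09)^2)
E(J) = 3.85908e-20
E = E(J) / 1.602e-19 = 0.2409 eV

0.2409


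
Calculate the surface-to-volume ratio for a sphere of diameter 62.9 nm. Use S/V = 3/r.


Radius r = 62.9/2 = 31.45 nm
S/V = 3 / r = 3 / 31.45
S/V = 0.0954 nm^-1

0.0954


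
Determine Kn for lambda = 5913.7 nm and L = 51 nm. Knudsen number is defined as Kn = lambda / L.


Knudsen number Kn = lambda / L
Kn = 5913.7 / 51
Kn = 115.9549

115.9549


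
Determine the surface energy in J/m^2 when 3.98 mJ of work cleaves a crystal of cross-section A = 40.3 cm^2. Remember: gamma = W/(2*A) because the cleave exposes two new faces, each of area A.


Convert: A = 40.3 cm^2 = 0.00403 m^2, W = 3.98 mJ = 0.00398 J
Cleaving exposes two faces of area A, so total new surface = 2*A and gamma = W / (2*A)
gamma = 0.00398 / (2 * 0.00403)
gamma = 0.494 J/m^2

0.494


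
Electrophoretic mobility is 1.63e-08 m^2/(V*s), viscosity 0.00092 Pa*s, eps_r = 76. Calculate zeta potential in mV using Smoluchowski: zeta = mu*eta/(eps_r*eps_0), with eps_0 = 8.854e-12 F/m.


Smoluchowski equation: zeta = mu * eta / (eps_r * eps_0)
zeta = 1.63e-08 * 0.00092 / (76 * 8.854e-12)
zeta = 0.022285 V = 22.29 mV

22.29


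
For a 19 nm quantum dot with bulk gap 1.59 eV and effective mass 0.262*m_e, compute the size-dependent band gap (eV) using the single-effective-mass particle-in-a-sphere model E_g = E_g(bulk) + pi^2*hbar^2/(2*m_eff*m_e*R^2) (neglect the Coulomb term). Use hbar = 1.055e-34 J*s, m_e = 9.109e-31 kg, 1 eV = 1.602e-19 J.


Radius R = 19/2 nm = 9.5e-09 m
Confinement energy dE = pi^2 * hbar^2 / (2 * m_eff * m_e * R^2)
dE = pi^2 * (1.055e-34)^2 / (2 * 0.262 * 9.109e-31 * (9.5e-09)^2) J, divided by 1.602e-19 J/eV
dE = 0.0159 eV
Total band gap = E_g(bulk) + dE = 1.59 + 0.0159 = 1.6059 eV

1.6059


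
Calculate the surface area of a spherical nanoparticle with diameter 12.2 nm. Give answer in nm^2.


Radius r = 12.2/2 = 6.1 nm
Surface area SA = 4 * pi * r^2
SA = 4 * pi * (6.1)^2
SA = 467.59 nm^2

467.59


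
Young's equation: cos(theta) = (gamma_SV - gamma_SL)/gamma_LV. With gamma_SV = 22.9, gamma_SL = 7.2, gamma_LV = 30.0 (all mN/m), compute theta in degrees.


cos(theta) = (gamma_SV - gamma_SL) / gamma_LV
cos(theta) = (22.9 - 7.2) / 30.0
cos(theta) = 0.523333
theta = arccos(0.523333) = 58.44 degrees

58.44


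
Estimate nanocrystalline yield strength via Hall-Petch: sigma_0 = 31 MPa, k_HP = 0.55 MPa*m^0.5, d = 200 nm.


d = 200 nm = 2e-07 m
sqrt(d) = 0.0004472136
Hall-Petch contribution = k / sqrt(d) = 0.55 / 0.0004472136 = 1229.8 MPa
sigma = sigma_0 + k/sqrt(d) = 31 + 1229.8 = 1260.8 MPa

1260.8


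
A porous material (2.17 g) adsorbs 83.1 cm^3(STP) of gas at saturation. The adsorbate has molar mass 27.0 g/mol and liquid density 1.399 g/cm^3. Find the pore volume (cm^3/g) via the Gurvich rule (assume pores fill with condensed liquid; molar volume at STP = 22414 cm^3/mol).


Moles adsorbed n = V_ads / 22414 = 83.1 / 22414 = 3.707504e-03 mol
Liquid volume V_liq = n * M / rho_liq = 3.707504e-03 * 27.0 / 1.399 = 0.07155 cm^3
Specific pore volume V_pore = V_liq / m_sample = 0.07155 / 2.17
V_pore = 0.033 cm^3/g

0.033


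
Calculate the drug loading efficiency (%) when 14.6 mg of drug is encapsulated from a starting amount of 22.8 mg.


Drug loading efficiency = (drug loaded / drug initial) * 100
DLE = 14.6 / 22.8 * 100
DLE = 0.6404 * 100
DLE = 64.04%

64.04


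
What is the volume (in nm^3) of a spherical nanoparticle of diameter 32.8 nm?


Radius r = 32.8/2 = 16.4 nm
Volume V = (4/3) * pi * r^3
V = (4/3) * pi * (16.4)^3
V = 18476.52 nm^3

18476.52


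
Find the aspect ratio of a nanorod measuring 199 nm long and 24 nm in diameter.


Aspect ratio AR = length / diameter
AR = 199 / 24
AR = 8.29

8.29


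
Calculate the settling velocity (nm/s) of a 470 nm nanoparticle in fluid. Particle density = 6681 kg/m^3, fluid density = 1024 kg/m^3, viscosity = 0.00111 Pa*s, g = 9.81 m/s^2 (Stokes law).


Radius R = 470/2 nm = 2.35e-07 m
Density difference = 6681 - 1024 = 5657 kg/m^3
v = 2 * R^2 * (rho_p - rho_f) * g / (9 * eta)
v = 2 * (2.35e-07)^2 * 5657 * 9.81 / (9 * 0.00111)
v = 6.13558e-07 m/s = 613.5577 nm/s

613.5577


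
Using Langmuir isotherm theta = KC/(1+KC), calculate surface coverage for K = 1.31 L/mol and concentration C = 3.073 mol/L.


Langmuir isotherm: theta = K*C / (1 + K*C)
K*C = 1.31 * 3.073 = 4.02563
theta = 4.02563 / (1 + 4.02563) = 4.02563 / 5.02563
theta = 0.801

0.801


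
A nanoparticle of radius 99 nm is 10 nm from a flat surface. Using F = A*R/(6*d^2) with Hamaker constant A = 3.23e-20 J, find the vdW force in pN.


Convert to SI: R = 99 nm = 9.9e-08 m, d = 10 nm = 1e-08 m
F = A * R / (6 * d^2)
F = 3.23e-20 * 9.9e-08 / (6 * (1e-08)^2)
F = 5.3295e-12 N = 5.329 pN

5.329


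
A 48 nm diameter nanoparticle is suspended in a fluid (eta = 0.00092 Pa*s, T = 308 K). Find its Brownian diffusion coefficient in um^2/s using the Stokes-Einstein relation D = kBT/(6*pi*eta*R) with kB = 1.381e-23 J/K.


Radius R = 48/2 = 24 nm = 2.4e-08 m
D = kB*T / (6*pi*eta*R)
D = 1.381e-23 * 308 / (6 * pi * 0.00092 * 2.4e-08)
D = 1.02198e-11 m^2/s = 10.22 um^2/s

10.22


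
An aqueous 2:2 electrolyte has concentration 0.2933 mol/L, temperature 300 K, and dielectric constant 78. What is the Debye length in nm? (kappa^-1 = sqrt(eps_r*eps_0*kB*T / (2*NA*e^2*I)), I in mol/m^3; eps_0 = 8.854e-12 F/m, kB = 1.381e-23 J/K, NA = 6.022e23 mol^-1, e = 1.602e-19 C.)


Ionic strength I = 0.2933 * 2^2 * 1000 = 1173.2 mol/m^3
kappa^-1 = sqrt(78 * 8.854e-12 * 1.381e-23 * 300 / (2 * 6.022e23 * (1.602e-19)^2 * 1173.2))
kappa^-1 = 0.281 nm

0.281


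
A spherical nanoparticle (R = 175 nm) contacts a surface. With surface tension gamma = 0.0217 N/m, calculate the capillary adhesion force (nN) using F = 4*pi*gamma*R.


Convert radius: R = 175 nm = 1.75e-07 m
F = 4 * pi * gamma * R
F = 4 * pi * 0.0217 * 1.75e-07
F = 4.77208e-08 N = 47.7208 nN

47.7208


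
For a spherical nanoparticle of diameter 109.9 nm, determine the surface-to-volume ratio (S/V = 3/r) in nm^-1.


Radius r = 109.9/2 = 54.95 nm
S/V = 3 / r = 3 / 54.95
S/V = 0.0546 nm^-1

0.0546


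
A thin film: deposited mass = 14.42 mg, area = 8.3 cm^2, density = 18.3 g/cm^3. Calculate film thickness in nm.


Convert: m = 14.42 mg = 1.4420e-05 kg, A = 8.3 cm^2 = 8.3000e-04 m^2, rho = 18.3 g/cm^3 = 18300 kg/m^3
t = m / (A * rho)
t = 1.4420e-05 / (8.3000e-04 * 18300)
t = 9.4937e-07 m = 949.4 nm

949.4


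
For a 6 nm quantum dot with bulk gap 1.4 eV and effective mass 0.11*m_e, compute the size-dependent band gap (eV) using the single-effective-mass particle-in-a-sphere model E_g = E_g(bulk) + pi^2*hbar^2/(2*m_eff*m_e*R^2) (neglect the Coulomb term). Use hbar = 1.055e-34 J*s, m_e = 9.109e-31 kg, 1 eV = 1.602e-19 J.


Radius R = 6/2 nm = 3e-09 m
Confinement energy dE = pi^2 * hbar^2 / (2 * m_eff * m_e * R^2)
dE = pi^2 * (1.055e-34)^2 / (2 * 0.11 * 9.109e-31 * (3e-09)^2) J, divided by 1.602e-19 J/eV
dE = 0.3802 eV
Total band gap = E_g(bulk) + dE = 1.4 + 0.3802 = 1.7802 eV

1.7802


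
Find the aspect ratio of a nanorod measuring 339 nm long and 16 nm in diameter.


Aspect ratio AR = length / diameter
AR = 339 / 16
AR = 21.19

21.19


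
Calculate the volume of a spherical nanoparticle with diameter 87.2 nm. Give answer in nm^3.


Radius r = 87.2/2 = 43.6 nm
Volume V = (4/3) * pi * r^3
V = (4/3) * pi * (43.6)^3
V = 347174.71 nm^3

347174.71


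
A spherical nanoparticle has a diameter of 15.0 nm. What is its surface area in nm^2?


Radius r = 15.0/2 = 7.5 nm
Surface area SA = 4 * pi * r^2
SA = 4 * pi * (7.5)^2
SA = 706.86 nm^2

706.86


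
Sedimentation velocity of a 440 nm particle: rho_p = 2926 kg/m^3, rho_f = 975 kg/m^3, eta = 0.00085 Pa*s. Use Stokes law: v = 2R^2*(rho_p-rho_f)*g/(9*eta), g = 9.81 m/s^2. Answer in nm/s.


Radius R = 440/2 nm = 2.2e-07 m
Density difference = 2926 - 975 = 1951 kg/m^3
v = 2 * R^2 * (rho_p - rho_f) * g / (9 * eta)
v = 2 * (2.2e-07)^2 * 1951 * 9.81 / (9 * 0.00085)
v = 2.42181e-07 m/s = 242.1811 nm/s

242.1811


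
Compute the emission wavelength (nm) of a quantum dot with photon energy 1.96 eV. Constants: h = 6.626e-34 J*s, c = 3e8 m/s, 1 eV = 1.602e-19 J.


Convert energy: E = 1.96 eV = 1.96 * 1.602e-19 = 3.13992e-19 J
lambda = h*c / E = 6.626e-34 * 3e8 / 3.13992e-19
lambda = 6.33073e-07 m = 633.1 nm

633.1


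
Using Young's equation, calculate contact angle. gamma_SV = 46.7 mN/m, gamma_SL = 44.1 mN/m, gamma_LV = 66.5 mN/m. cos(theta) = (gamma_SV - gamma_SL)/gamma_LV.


cos(theta) = (gamma_SV - gamma_SL) / gamma_LV
cos(theta) = (46.7 - 44.1) / 66.5
cos(theta) = 0.039098
theta = arccos(0.039098) = 87.76 degrees

87.76


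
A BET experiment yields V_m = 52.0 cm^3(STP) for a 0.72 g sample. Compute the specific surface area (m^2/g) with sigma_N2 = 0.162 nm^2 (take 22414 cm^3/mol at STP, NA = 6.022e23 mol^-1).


Number of moles in monolayer = V_m / 22414 = 52.0 / 22414 = 0.00231998
Number of molecules = moles * NA = 0.00231998 * 6.022e23
SA = molecules * sigma / mass
SA = (52.0 / 22414) * 6.022e23 * 0.162e-18 / 0.72
SA = 314.3 m^2/g

314.3


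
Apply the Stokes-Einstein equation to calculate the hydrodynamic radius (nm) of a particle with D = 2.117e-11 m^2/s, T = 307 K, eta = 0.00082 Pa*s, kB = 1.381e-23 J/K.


Stokes-Einstein: R = kB*T / (6*pi*eta*D)
R = 1.381e-23 * 307 / (6 * pi * 0.00082 * 2.117e-11)
R = 1.29568e-08 m = 12.96 nm

12.96


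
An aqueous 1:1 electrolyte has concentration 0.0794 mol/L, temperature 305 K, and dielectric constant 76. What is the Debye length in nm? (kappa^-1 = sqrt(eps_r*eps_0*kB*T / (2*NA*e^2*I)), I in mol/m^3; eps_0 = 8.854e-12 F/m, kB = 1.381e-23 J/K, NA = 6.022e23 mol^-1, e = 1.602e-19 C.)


Ionic strength I = 0.0794 * 1^2 * 1000 = 79.4 mol/m^3
kappa^-1 = sqrt(76 * 8.854e-12 * 1.381e-23 * 305 / (2 * 6.022e23 * (1.602e-19)^2 * 79.4))
kappa^-1 = 1.075 nm

1.075


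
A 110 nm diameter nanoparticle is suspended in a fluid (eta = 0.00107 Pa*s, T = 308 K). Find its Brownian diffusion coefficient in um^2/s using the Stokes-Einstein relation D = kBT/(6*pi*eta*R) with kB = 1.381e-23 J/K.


Radius R = 110/2 = 55 nm = 5.5e-08 m
D = kB*T / (6*pi*eta*R)
D = 1.381e-23 * 308 / (6 * pi * 0.00107 * 5.5e-08)
D = 3.83439e-12 m^2/s = 3.834 um^2/s

3.834


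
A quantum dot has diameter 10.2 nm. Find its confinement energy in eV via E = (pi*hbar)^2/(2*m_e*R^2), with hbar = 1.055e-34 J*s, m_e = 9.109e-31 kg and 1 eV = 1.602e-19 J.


Radius R = 10.2/2 = 5.1 nm = 5.1e-09 m
E = (pi * 1.055e-34)^2 / (2 * 9.109e-31 * (5.1e-09)^2)
E(J) = 2.31827e-21
E = E(J) / 1.602e-19 = 0.0145 eV

0.0145


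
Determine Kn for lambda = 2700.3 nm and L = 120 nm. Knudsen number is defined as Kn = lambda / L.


Knudsen number Kn = lambda / L
Kn = 2700.3 / 120
Kn = 22.5025

22.5025


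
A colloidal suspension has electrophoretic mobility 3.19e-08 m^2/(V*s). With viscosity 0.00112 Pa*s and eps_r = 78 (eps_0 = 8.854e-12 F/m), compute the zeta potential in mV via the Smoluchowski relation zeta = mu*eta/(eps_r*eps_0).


Smoluchowski equation: zeta = mu * eta / (eps_r * eps_0)
zeta = 3.19e-08 * 0.00112 / (78 * 8.854e-12)
zeta = 0.051734 V = 51.73 mV

51.73


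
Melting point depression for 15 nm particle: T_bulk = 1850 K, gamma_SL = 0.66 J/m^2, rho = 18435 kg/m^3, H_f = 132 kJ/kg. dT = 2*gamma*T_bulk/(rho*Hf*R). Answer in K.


Radius R = 15/2 = 7.5 nm = 7.5e-09 m
Convert H_f = 132 kJ/kg = 132000 J/kg
dT = 2 * gamma_SL * T_bulk / (rho * H_f * R)
dT = 2 * 0.66 * 1850 / (18435 * 132000 * 7.5e-09)
dT = 133.8 K

133.8


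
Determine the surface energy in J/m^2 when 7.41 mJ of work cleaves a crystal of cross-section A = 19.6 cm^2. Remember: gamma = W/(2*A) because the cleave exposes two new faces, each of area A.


Convert: A = 19.6 cm^2 = 0.00196 m^2, W = 7.41 mJ = 0.00741 J
Cleaving exposes two faces of area A, so total new surface = 2*A and gamma = W / (2*A)
gamma = 0.00741 / (2 * 0.00196)
gamma = 1.89 J/m^2

1.89


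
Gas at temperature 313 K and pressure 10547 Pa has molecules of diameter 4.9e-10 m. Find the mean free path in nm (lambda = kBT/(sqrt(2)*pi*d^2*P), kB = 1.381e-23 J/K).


Mean free path: lambda = kB*T / (sqrt(2) * pi * d^2 * P)
lambda = 1.381e-23 * 313 / (sqrt(2) * pi * (4.9e-10)^2 * 10547)
lambda = 3.84195e-07 m
lambda = 384.2 nm

384.2
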